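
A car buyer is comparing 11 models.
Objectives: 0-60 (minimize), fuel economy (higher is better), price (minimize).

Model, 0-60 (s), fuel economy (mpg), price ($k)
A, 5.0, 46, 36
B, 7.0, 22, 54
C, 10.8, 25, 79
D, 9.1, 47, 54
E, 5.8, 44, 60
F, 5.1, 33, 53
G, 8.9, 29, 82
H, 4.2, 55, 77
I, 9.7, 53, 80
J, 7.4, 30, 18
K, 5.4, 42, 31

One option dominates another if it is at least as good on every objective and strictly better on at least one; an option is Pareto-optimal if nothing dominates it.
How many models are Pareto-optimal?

5

A: not dominated.
B: dominated by A (0-60 5.0≤7.0, fuel economy 46≥22, price 36≤54).
C: dominated by A (0-60 5.0≤10.8, fuel economy 46≥25, price 36≤79).
D: not dominated.
E: dominated by A (0-60 5.0≤5.8, fuel economy 46≥44, price 36≤60).
F: dominated by A (0-60 5.0≤5.1, fuel economy 46≥33, price 36≤53).
G: dominated by A (0-60 5.0≤8.9, fuel economy 46≥29, price 36≤82).
H: not dominated (best 0-60).
I: dominated by H (0-60 4.2≤9.7, fuel economy 55≥53, price 77≤80).
J: not dominated (best price).
K: not dominated.
Pareto-optimal: A, D, H, J, K → 5.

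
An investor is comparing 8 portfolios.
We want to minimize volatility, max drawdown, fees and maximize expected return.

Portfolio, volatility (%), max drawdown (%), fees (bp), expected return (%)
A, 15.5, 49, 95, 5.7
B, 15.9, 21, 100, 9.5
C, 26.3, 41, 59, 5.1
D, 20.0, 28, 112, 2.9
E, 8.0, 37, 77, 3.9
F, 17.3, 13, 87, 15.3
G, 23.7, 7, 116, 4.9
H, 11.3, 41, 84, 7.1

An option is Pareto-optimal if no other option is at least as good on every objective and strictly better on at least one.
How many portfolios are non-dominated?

A: dominated by H (volatility 11.3≤15.5, max drawdown 41≤49, fees 84≤95, expected return 7.1≥5.7).
B: not dominated.
C: not dominated (best fees).
D: dominated by B (volatility 15.9≤20.0, max drawdown 21≤28, fees 100≤112, expected return 9.5≥2.9).
E: not dominated (best volatility).
F: not dominated (best expected return).
G: not dominated (best max drawdown).
H: not dominated.
Pareto-optimal: B, C, E, F, G, H → 6.

6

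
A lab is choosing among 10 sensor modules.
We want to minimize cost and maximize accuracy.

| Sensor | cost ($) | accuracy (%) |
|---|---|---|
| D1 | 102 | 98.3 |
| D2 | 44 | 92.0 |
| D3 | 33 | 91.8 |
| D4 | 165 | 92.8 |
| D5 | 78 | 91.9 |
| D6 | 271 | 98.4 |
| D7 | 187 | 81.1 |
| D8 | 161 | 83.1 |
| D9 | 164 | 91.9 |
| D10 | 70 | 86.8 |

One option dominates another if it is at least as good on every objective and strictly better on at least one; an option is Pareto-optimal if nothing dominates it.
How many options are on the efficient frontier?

D1: not dominated.
D2: not dominated.
D3: not dominated (best cost).
D4: dominated by D1 (cost 102≤165, accuracy 98.3≥92.8).
D5: dominated by D2 (cost 44≤78, accuracy 92.0≥91.9).
D6: not dominated (best accuracy).
D7: dominated by D1 (cost 102≤187, accuracy 98.3≥81.1).
D8: dominated by D1 (cost 102≤161, accuracy 98.3≥83.1).
D9: dominated by D1 (cost 102≤164, accuracy 98.3≥91.9).
D10: dominated by D2 (cost 44≤70, accuracy 92.0≥86.8).
Pareto-optimal: D1, D2, D3, D6 → 4.

4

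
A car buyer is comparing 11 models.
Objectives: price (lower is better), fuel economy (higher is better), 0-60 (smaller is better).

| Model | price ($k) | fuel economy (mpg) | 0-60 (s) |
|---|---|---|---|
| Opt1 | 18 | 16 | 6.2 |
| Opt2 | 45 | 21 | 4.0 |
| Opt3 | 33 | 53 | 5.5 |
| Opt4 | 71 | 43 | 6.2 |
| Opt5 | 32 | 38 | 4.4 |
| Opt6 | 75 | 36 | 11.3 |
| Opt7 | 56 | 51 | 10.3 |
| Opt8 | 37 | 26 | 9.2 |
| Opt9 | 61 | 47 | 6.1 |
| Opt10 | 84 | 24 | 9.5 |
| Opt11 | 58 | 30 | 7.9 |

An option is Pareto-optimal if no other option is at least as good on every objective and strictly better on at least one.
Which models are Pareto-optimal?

Opt1: not dominated (best price).
Opt2: not dominated (best 0-60).
Opt3: not dominated (best fuel economy).
Opt4: dominated by Opt3 (price 33≤71, fuel economy 53≥43, 0-60 5.5≤6.2).
Opt5: not dominated.
Opt6: dominated by Opt3 (price 33≤75, fuel economy 53≥36, 0-60 5.5≤11.3).
Opt7: dominated by Opt3 (price 33≤56, fuel economy 53≥51, 0-60 5.5≤10.3).
Opt8: dominated by Opt3 (price 33≤37, fuel economy 53≥26, 0-60 5.5≤9.2).
Opt9: dominated by Opt3 (price 33≤61, fuel economy 53≥47, 0-60 5.5≤6.1).
Opt10: dominated by Opt3 (price 33≤84, fuel economy 53≥24, 0-60 5.5≤9.5).
Opt11: dominated by Opt3 (price 33≤58, fuel economy 53≥30, 0-60 5.5≤7.9).

Opt1, Opt2, Opt3, Opt5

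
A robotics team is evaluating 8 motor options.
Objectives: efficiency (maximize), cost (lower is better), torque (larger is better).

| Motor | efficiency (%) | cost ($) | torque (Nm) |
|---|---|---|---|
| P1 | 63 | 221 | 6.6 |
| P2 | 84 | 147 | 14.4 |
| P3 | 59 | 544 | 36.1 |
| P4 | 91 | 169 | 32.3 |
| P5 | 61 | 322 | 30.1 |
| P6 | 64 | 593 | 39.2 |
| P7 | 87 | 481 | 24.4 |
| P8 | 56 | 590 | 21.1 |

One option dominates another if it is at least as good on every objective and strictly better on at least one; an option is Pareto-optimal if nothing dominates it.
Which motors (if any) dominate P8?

P3: efficiency 59≥56, cost 544≤590, torque 36.1≥21.1 — dominates P8.
P4: efficiency 91≥56, cost 169≤590, torque 32.3≥21.1 — dominates P8.
P5: efficiency 61≥56, cost 322≤590, torque 30.1≥21.1 — dominates P8.
P7: efficiency 87≥56, cost 481≤590, torque 24.4≥21.1 — dominates P8.
Others (P1, P2, P6) are each worse than P8 on at least one objective.

P3, P4, P5, P7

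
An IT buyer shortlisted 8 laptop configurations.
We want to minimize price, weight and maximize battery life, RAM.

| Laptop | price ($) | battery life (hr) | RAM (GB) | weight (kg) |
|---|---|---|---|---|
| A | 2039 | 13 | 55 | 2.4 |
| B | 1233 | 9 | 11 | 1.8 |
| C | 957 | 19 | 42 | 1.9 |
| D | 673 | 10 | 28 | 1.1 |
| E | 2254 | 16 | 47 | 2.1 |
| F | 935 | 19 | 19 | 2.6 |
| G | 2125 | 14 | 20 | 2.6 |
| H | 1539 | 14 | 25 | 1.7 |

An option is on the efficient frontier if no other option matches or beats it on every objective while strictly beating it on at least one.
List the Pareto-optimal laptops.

A: not dominated (best RAM).
B: dominated by D (price 673≤1233, battery life 10≥9, RAM 28≥11, weight 1.1≤1.8).
C: not dominated.
D: not dominated (best price).
E: not dominated.
F: not dominated.
G: dominated by C (price 957≤2125, battery life 19≥14, RAM 42≥20, weight 1.9≤2.6).
H: not dominated.

A, C, D, E, F, H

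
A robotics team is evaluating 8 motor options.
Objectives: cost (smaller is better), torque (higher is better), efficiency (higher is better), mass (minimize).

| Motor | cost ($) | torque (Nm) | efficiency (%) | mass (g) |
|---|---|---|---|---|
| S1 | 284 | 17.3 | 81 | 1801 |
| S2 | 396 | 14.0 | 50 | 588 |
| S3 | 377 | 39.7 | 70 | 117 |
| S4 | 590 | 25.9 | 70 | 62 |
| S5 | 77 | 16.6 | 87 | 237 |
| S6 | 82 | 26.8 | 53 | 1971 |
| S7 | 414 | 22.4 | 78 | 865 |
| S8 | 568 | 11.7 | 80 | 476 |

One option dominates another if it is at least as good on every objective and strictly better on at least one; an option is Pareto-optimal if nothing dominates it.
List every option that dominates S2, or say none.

S3: cost 377≤396, torque 39.7≥14.0, efficiency 70≥50, mass 117≤588 — dominates S2.
S5: cost 77≤396, torque 16.6≥14.0, efficiency 87≥50, mass 237≤588 — dominates S2.
Others (S1, S4, S6, S7, S8) are each worse than S2 on at least one objective.

S3, S5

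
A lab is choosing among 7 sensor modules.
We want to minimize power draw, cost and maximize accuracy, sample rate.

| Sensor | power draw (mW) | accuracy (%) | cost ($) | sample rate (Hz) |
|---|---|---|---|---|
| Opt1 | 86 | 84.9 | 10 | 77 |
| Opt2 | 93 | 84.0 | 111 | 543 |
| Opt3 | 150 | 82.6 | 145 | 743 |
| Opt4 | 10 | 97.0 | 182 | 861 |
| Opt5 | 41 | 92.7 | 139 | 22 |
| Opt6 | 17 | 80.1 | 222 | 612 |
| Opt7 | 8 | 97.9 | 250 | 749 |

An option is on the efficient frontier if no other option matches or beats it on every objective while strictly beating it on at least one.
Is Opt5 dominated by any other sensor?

No

Opt1: worse on power draw (86 vs 41).
Opt2: worse on power draw (93 vs 41).
Opt3: worse on power draw (150 vs 41).
Opt4: worse on cost (182 vs 139).
Opt6: worse on accuracy (80.1 vs 92.7).
Opt7: worse on cost (250 vs 139).
No option is at least as good as Opt5 on every objective and strictly better on one.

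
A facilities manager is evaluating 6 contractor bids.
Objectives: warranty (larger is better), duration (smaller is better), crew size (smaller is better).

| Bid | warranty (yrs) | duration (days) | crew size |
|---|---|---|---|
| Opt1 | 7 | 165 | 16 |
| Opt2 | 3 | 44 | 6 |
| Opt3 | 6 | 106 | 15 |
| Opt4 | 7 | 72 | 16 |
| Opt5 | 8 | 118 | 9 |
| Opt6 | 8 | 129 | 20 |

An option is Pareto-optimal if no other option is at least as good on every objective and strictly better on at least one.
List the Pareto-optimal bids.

Opt1: dominated by Opt4 (warranty 7≥7, duration 72≤165, crew size 16≤16).
Opt2: not dominated (best duration).
Opt3: not dominated.
Opt4: not dominated.
Opt5: not dominated.
Opt6: dominated by Opt5 (warranty 8≥8, duration 118≤129, crew size 9≤20).

Opt2, Opt3, Opt4, Opt5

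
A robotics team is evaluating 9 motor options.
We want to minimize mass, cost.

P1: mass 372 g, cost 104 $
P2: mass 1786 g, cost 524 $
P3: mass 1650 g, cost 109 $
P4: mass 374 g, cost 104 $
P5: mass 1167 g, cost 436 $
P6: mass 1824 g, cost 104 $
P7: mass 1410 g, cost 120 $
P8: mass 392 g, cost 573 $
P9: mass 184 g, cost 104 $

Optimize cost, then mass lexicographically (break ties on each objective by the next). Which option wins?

First minimize cost: best is 104, kept {P1, P4, P6, P9}.
Then minimize mass: best is 184, kept {P9}.

P9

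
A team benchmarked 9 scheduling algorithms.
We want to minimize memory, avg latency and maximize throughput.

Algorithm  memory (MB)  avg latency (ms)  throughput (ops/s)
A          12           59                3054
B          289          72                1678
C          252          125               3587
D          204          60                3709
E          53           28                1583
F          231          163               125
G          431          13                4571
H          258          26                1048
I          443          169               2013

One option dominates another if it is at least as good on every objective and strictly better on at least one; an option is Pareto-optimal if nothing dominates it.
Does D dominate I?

Yes

D vs I: memory 204≤443, avg latency 60≤169, throughput 3709≥2013 — D is at least as good on every objective with at least one strict improvement.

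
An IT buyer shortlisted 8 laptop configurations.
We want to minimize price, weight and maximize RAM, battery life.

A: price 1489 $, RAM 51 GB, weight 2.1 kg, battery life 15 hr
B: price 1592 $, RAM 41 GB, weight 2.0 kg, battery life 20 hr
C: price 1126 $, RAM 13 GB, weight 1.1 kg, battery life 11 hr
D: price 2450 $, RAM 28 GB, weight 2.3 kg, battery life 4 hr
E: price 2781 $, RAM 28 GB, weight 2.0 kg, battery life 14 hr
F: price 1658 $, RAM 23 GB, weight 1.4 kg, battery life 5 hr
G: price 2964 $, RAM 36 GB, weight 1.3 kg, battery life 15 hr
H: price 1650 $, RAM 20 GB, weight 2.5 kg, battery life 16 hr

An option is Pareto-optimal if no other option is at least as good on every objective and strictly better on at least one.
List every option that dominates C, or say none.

A: worse on price (1489 vs 1126).
B: worse on price (1592 vs 1126).
D: worse on price (2450 vs 1126).
E: worse on price (2781 vs 1126).
F: worse on price (1658 vs 1126).
G: worse on price (2964 vs 1126).
H: worse on price (1650 vs 1126).
No option dominates C.

none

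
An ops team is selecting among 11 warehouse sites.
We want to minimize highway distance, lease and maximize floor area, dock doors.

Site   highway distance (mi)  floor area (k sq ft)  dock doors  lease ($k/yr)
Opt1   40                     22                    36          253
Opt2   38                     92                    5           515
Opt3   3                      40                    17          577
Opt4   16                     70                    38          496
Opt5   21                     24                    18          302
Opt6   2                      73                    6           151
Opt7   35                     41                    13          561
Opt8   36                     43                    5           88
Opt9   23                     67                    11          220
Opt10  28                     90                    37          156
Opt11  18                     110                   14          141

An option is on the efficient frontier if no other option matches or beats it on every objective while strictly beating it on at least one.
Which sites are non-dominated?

Opt3, Opt4, Opt5, Opt6, Opt8, Opt10, Opt11

Opt1: dominated by Opt10 (highway distance 28≤40, floor area 90≥22, dock doors 37≥36, lease 156≤253).
Opt2: dominated by Opt11 (highway distance 18≤38, floor area 110≥92, dock doors 14≥5, lease 141≤515).
Opt3: not dominated.
Opt4: not dominated (best dock doors).
Opt5: not dominated.
Opt6: not dominated (best highway distance).
Opt7: dominated by Opt4 (highway distance 16≤35, floor area 70≥41, dock doors 38≥13, lease 496≤561).
Opt8: not dominated (best lease).
Opt9: dominated by Opt11 (highway distance 18≤23, floor area 110≥67, dock doors 14≥11, lease 141≤220).
Opt10: not dominated.
Opt11: not dominated (best floor area).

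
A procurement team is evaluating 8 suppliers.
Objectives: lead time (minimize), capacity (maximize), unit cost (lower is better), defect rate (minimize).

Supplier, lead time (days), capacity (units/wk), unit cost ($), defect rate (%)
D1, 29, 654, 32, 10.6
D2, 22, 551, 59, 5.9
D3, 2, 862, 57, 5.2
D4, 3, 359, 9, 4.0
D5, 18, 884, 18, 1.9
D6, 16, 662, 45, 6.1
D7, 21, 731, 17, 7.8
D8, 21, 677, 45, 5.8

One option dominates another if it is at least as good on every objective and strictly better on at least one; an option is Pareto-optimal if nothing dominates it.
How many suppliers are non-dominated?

5

D1: dominated by D5 (lead time 18≤29, capacity 884≥654, unit cost 18≤32, defect rate 1.9≤10.6).
D2: dominated by D3 (lead time 2≤22, capacity 862≥551, unit cost 57≤59, defect rate 5.2≤5.9).
D3: not dominated (best lead time).
D4: not dominated (best unit cost).
D5: not dominated (best capacity).
D6: not dominated.
D7: not dominated.
D8: dominated by D5 (lead time 18≤21, capacity 884≥677, unit cost 18≤45, defect rate 1.9≤5.8).
Pareto-optimal: D3, D4, D5, D6, D7 → 5.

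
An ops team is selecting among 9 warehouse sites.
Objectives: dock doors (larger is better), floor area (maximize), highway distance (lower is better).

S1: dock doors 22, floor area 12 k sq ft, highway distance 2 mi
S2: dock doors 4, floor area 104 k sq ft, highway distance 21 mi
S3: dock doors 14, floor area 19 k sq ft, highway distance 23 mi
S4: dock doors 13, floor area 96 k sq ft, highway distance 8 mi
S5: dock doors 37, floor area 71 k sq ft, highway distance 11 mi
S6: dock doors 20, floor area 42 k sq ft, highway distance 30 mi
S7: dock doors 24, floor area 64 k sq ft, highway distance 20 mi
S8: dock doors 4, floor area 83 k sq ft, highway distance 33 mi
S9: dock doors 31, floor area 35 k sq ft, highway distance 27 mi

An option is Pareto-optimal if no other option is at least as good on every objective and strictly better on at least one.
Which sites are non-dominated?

S1: not dominated (best highway distance).
S2: not dominated (best floor area).
S3: dominated by S5 (dock doors 37≥14, floor area 71≥19, highway distance 11≤23).
S4: not dominated.
S5: not dominated (best dock doors).
S6: dominated by S5 (dock doors 37≥20, floor area 71≥42, highway distance 11≤30).
S7: dominated by S5 (dock doors 37≥24, floor area 71≥64, highway distance 11≤20).
S8: dominated by S2 (dock doors 4≥4, floor area 104≥83, highway distance 21≤33).
S9: dominated by S5 (dock doors 37≥31, floor area 71≥35, highway distance 11≤27).

S1, S2, S4, S5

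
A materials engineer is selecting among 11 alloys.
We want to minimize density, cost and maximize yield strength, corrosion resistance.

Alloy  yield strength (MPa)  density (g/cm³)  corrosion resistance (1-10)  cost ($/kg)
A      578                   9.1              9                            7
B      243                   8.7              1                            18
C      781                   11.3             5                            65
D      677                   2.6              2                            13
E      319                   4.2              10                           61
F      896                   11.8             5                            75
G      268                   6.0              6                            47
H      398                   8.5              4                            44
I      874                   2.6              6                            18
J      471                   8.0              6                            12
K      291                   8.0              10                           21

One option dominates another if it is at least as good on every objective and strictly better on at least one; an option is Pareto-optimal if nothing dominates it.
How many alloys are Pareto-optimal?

A: not dominated (best cost).
B: dominated by D (yield strength 677≥243, density 2.6≤8.7, corrosion resistance 2≥1, cost 13≤18).
C: dominated by I (yield strength 874≥781, density 2.6≤11.3, corrosion resistance 6≥5, cost 18≤65).
D: not dominated.
E: not dominated.
F: not dominated (best yield strength).
G: dominated by I (yield strength 874≥268, density 2.6≤6.0, corrosion resistance 6≥6, cost 18≤47).
H: dominated by I (yield strength 874≥398, density 2.6≤8.5, corrosion resistance 6≥4, cost 18≤44).
I: not dominated.
J: not dominated.
K: not dominated.
Pareto-optimal: A, D, E, F, I, J, K → 7.

7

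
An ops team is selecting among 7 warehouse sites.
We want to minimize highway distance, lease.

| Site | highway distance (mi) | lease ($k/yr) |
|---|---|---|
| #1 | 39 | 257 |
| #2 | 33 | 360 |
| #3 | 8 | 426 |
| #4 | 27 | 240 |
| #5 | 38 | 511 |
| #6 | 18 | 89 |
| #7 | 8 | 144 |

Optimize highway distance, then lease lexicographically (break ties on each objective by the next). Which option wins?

#7

First minimize highway distance: best is 8, kept {#3, #7}.
Then minimize lease: best is 144, kept {#7}.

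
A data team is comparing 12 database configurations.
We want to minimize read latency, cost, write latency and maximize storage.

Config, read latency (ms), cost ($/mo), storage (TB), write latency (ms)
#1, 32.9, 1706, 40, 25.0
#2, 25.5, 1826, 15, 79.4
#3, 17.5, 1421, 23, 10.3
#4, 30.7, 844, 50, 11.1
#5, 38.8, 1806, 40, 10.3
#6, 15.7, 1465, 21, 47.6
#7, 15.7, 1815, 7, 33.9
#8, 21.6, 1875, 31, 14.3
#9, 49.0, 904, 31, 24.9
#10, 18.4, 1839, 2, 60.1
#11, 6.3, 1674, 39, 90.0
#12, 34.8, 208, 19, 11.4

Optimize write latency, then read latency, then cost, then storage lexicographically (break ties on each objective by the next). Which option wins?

#3

First minimize write latency: best is 10.3, kept {#3, #5}.
Then minimize read latency: best is 17.5, kept {#3}.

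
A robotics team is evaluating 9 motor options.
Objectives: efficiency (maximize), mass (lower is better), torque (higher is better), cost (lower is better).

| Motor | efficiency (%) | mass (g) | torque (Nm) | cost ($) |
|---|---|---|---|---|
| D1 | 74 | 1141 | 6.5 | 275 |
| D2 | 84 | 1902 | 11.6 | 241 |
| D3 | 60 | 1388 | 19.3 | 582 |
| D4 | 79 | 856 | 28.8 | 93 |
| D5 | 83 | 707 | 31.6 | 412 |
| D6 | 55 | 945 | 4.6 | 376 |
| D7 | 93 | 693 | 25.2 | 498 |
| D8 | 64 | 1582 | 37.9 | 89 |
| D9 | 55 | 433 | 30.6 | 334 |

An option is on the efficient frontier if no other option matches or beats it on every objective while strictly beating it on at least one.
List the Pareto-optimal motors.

D1: dominated by D4 (efficiency 79≥74, mass 856≤1141, torque 28.8≥6.5, cost 93≤275).
D2: not dominated.
D3: dominated by D4 (efficiency 79≥60, mass 856≤1388, torque 28.8≥19.3, cost 93≤582).
D4: not dominated.
D5: not dominated.
D6: dominated by D4 (efficiency 79≥55, mass 856≤945, torque 28.8≥4.6, cost 93≤376).
D7: not dominated (best efficiency).
D8: not dominated (best torque).
D9: not dominated (best mass).

D2, D4, D5, D7, D8, D9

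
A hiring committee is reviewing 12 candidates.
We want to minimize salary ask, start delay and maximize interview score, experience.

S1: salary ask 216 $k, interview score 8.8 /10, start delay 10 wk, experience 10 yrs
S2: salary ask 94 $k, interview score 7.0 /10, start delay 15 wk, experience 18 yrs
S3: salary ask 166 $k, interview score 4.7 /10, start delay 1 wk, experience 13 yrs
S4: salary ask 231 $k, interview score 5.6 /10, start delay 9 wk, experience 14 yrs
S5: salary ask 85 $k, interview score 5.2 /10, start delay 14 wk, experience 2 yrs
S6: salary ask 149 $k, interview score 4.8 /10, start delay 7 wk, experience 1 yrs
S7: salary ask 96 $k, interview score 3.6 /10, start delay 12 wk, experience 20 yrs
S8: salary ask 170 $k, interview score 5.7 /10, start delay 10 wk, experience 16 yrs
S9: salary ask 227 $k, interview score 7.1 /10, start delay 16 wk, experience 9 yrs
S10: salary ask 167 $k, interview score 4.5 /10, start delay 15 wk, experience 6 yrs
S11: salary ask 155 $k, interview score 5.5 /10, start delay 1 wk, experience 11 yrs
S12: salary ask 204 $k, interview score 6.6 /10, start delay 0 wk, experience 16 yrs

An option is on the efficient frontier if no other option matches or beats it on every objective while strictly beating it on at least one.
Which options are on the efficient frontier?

S1: not dominated (best interview score).
S2: not dominated.
S3: not dominated.
S4: dominated by S12 (salary ask 204≤231, interview score 6.6≥5.6, start delay 0≤9, experience 16≥14).
S5: not dominated (best salary ask).
S6: not dominated.
S7: not dominated (best experience).
S8: not dominated.
S9: dominated by S1 (salary ask 216≤227, interview score 8.8≥7.1, start delay 10≤16, experience 10≥9).
S10: dominated by S2 (salary ask 94≤167, interview score 7.0≥4.5, start delay 15≤15, experience 18≥6).
S11: not dominated.
S12: not dominated (best start delay).

S1, S2, S3, S5, S6, S7, S8, S11, S12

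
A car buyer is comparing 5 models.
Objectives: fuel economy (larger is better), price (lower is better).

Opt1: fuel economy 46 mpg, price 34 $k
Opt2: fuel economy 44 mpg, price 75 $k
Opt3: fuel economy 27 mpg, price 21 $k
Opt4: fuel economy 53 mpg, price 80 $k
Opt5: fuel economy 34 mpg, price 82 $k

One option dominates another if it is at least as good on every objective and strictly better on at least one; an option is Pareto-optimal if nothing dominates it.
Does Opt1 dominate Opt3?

Opt1 vs Opt3: Opt1 is worse on price (34 vs 21), so it does not dominate Opt3.

No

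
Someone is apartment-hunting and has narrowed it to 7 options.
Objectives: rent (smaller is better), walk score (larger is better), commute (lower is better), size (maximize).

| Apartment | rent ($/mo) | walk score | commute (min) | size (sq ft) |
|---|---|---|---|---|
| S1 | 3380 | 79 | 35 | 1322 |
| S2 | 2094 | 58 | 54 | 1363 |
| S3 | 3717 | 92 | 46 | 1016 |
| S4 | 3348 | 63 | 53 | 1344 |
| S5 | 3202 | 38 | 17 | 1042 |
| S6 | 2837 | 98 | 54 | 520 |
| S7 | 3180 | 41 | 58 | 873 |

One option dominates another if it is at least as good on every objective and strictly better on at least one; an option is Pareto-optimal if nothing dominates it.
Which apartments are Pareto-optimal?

S1, S2, S3, S4, S5, S6

S1: not dominated.
S2: not dominated (best rent).
S3: not dominated.
S4: not dominated.
S5: not dominated (best commute).
S6: not dominated (best walk score).
S7: dominated by S2 (rent 2094≤3180, walk score 58≥41, commute 54≤58, size 1363≥873).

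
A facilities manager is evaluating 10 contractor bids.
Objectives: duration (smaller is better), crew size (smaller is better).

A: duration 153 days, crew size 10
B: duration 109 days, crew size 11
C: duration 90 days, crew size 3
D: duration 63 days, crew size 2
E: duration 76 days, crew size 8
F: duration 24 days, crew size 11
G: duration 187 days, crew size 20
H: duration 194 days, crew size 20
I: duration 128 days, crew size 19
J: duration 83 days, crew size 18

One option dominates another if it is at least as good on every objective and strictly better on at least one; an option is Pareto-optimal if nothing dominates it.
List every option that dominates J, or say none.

D: duration 63≤83, crew size 2≤18 — dominates J.
E: duration 76≤83, crew size 8≤18 — dominates J.
F: duration 24≤83, crew size 11≤18 — dominates J.
Others (A, B, C, G, H, I) are each worse than J on at least one objective.

D, E, F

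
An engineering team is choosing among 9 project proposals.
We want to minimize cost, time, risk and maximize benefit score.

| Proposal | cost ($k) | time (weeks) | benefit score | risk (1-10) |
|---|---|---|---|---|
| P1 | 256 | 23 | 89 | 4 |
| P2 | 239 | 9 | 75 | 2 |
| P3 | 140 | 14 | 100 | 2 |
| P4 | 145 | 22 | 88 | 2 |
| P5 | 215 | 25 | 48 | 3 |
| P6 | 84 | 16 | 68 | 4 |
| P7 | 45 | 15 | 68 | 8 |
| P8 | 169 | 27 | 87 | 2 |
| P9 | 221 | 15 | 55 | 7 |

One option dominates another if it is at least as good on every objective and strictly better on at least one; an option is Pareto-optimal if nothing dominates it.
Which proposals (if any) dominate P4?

P3: cost 140≤145, time 14≤22, benefit score 100≥88, risk 2≤2 — dominates P4.
Others (P1, P2, P5, P6, P7, P8, P9) are each worse than P4 on at least one objective.

P3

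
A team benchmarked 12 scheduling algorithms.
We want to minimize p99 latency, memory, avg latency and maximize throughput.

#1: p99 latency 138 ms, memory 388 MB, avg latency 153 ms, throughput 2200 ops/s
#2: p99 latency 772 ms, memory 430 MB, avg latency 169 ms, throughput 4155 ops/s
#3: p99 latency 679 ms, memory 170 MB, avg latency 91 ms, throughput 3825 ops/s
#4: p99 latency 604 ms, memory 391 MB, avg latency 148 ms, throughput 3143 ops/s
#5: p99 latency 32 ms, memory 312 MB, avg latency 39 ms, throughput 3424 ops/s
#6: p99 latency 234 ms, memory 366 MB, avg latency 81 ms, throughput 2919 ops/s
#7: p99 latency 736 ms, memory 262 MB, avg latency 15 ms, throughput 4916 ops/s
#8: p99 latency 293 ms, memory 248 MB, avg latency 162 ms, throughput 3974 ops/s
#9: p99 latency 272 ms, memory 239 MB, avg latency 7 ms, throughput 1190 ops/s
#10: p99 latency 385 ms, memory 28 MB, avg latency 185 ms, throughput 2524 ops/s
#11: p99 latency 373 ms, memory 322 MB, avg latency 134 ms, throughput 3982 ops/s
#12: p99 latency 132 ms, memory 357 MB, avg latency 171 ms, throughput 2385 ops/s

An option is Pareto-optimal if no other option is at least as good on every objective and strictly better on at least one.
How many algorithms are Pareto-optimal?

7

#1: dominated by #5 (p99 latency 32≤138, memory 312≤388, avg latency 39≤153, throughput 3424≥2200).
#2: dominated by #7 (p99 latency 736≤772, memory 262≤430, avg latency 15≤169, throughput 4916≥4155).
#3: not dominated.
#4: dominated by #5 (p99 latency 32≤604, memory 312≤391, avg latency 39≤148, throughput 3424≥3143).
#5: not dominated (best p99 latency).
#6: dominated by #5 (p99 latency 32≤234, memory 312≤366, avg latency 39≤81, throughput 3424≥2919).
#7: not dominated (best throughput).
#8: not dominated.
#9: not dominated (best avg latency).
#10: not dominated (best memory).
#11: not dominated.
#12: dominated by #5 (p99 latency 32≤132, memory 312≤357, avg latency 39≤171, throughput 3424≥2385).
Pareto-optimal: #3, #5, #7, #8, #9, #10, #11 → 7.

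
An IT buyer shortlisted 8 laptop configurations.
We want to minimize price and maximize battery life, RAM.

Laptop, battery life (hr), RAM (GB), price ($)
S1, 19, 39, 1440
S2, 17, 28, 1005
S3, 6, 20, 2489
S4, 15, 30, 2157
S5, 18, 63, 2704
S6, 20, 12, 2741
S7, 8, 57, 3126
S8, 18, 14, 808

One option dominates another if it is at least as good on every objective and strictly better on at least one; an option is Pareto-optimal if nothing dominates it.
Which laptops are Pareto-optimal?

S1, S2, S5, S6, S8

S1: not dominated.
S2: not dominated.
S3: dominated by S1 (battery life 19≥6, RAM 39≥20, price 1440≤2489).
S4: dominated by S1 (battery life 19≥15, RAM 39≥30, price 1440≤2157).
S5: not dominated (best RAM).
S6: not dominated (best battery life).
S7: dominated by S5 (battery life 18≥8, RAM 63≥57, price 2704≤3126).
S8: not dominated (best price).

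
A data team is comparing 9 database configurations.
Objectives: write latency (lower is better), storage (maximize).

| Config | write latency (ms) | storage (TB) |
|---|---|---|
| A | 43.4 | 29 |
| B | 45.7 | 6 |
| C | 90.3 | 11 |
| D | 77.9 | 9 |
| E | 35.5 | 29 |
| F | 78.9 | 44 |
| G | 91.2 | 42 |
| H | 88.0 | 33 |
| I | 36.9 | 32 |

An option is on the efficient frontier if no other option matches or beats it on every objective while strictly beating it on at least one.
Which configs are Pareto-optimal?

E, F, I

A: dominated by E (write latency 35.5≤43.4, storage 29≥29).
B: dominated by A (write latency 43.4≤45.7, storage 29≥6).
C: dominated by A (write latency 43.4≤90.3, storage 29≥11).
D: dominated by A (write latency 43.4≤77.9, storage 29≥9).
E: not dominated (best write latency).
F: not dominated (best storage).
G: dominated by F (write latency 78.9≤91.2, storage 44≥42).
H: dominated by F (write latency 78.9≤88.0, storage 44≥33).
I: not dominated.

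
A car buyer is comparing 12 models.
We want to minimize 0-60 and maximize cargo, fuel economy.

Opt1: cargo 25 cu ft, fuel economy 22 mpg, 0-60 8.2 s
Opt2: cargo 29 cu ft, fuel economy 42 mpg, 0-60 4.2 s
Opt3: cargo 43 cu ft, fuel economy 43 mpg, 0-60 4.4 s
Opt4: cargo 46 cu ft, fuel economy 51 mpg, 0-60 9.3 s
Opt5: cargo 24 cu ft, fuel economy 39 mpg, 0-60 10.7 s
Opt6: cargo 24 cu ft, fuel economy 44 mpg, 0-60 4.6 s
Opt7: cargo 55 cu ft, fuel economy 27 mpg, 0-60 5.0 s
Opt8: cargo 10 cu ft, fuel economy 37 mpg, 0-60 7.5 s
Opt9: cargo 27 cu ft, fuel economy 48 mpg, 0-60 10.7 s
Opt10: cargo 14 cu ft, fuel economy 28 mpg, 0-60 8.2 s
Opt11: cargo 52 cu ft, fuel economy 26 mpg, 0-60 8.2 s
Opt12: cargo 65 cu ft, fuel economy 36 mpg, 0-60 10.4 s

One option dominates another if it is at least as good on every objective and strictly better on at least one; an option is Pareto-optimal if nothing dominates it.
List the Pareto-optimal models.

Opt2, Opt3, Opt4, Opt6, Opt7, Opt12

Opt1: dominated by Opt2 (cargo 29≥25, fuel economy 42≥22, 0-60 4.2≤8.2).
Opt2: not dominated (best 0-60).
Opt3: not dominated.
Opt4: not dominated (best fuel economy).
Opt5: dominated by Opt2 (cargo 29≥24, fuel economy 42≥39, 0-60 4.2≤10.7).
Opt6: not dominated.
Opt7: not dominated.
Opt8: dominated by Opt2 (cargo 29≥10, fuel economy 42≥37, 0-60 4.2≤7.5).
Opt9: dominated by Opt4 (cargo 46≥27, fuel economy 51≥48, 0-60 9.3≤10.7).
Opt10: dominated by Opt2 (cargo 29≥14, fuel economy 42≥28, 0-60 4.2≤8.2).
Opt11: dominated by Opt7 (cargo 55≥52, fuel economy 27≥26, 0-60 5.0≤8.2).
Opt12: not dominated (best cargo).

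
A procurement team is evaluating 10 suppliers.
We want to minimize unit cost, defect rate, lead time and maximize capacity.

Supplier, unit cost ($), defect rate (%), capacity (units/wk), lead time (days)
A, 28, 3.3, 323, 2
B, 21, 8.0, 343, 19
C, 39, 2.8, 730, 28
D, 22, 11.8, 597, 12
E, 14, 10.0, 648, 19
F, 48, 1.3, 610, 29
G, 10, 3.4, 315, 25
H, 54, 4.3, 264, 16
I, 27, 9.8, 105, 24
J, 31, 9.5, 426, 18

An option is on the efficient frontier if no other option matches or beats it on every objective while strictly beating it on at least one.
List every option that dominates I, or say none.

B: unit cost 21≤27, defect rate 8.0≤9.8, capacity 343≥105, lead time 19≤24 — dominates I.
Others (A, C, D, E, F, G, H, J) are each worse than I on at least one objective.

B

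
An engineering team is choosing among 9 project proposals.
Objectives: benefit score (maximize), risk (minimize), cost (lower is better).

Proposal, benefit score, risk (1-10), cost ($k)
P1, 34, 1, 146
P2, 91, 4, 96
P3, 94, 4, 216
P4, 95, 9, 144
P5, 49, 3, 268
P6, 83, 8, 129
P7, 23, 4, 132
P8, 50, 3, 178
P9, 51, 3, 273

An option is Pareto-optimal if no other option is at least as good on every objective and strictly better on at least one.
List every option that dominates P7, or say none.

P2

P2: benefit score 91≥23, risk 4≤4, cost 96≤132 — dominates P7.
Others (P1, P3, P4, P5, P6, P8, P9) are each worse than P7 on at least one objective.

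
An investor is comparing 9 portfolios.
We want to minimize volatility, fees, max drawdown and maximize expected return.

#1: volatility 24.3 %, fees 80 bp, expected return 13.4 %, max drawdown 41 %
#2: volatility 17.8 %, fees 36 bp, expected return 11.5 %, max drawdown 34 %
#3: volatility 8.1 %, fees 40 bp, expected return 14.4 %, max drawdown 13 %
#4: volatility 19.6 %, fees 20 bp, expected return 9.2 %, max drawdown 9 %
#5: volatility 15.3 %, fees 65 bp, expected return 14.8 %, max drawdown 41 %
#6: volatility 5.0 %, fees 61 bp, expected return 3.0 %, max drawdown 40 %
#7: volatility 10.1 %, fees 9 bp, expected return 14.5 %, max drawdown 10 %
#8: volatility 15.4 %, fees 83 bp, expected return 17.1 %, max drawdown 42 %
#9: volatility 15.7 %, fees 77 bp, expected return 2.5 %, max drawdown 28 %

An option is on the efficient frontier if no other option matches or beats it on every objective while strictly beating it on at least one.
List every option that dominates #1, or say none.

#3: volatility 8.1≤24.3, fees 40≤80, expected return 14.4≥13.4, max drawdown 13≤41 — dominates #1.
#5: volatility 15.3≤24.3, fees 65≤80, expected return 14.8≥13.4, max drawdown 41≤41 — dominates #1.
#7: volatility 10.1≤24.3, fees 9≤80, expected return 14.5≥13.4, max drawdown 10≤41 — dominates #1.
Others (#2, #4, #6, #8, #9) are each worse than #1 on at least one objective.

#3, #5, #7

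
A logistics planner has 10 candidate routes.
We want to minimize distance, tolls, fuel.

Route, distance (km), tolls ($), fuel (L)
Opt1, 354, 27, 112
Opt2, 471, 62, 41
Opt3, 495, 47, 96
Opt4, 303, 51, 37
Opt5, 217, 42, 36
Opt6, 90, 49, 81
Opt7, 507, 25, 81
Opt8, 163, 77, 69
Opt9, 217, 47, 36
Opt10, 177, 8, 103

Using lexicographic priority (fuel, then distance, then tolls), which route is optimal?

First minimize fuel: best is 36, kept {Opt5, Opt9}.
Then minimize distance: best is 217, kept {Opt5, Opt9}.
Then minimize tolls: best is 42, kept {Opt5}.

Opt5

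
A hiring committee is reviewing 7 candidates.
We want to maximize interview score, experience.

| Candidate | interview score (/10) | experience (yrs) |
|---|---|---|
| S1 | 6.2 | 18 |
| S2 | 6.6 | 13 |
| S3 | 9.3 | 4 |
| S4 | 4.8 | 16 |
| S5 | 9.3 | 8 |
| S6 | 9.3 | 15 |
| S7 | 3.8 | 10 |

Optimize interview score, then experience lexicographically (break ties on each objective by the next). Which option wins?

First maximize interview score: best is 9.3, kept {S3, S5, S6}.
Then maximize experience: best is 15, kept {S6}.

S6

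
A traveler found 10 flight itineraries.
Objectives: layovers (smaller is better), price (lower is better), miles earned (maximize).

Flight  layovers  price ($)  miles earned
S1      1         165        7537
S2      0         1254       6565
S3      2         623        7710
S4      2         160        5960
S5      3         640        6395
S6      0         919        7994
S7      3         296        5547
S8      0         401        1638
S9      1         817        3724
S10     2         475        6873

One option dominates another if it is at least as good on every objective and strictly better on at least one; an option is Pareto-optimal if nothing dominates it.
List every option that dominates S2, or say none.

S6: layovers 0≤0, price 919≤1254, miles earned 7994≥6565 — dominates S2.
Others (S1, S3, S4, S5, S7, S8, S9, S10) are each worse than S2 on at least one objective.

S6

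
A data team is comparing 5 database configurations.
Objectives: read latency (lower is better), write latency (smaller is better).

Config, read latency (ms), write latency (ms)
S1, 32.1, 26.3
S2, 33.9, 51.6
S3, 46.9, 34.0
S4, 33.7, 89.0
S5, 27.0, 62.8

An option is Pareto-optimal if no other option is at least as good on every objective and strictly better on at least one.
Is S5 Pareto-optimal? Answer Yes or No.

S1: worse on read latency (32.1 vs 27.0).
S2: worse on read latency (33.9 vs 27.0).
S3: worse on read latency (46.9 vs 27.0).
S4: worse on read latency (33.7 vs 27.0).
No option is at least as good as S5 on every objective and strictly better on one.

Yes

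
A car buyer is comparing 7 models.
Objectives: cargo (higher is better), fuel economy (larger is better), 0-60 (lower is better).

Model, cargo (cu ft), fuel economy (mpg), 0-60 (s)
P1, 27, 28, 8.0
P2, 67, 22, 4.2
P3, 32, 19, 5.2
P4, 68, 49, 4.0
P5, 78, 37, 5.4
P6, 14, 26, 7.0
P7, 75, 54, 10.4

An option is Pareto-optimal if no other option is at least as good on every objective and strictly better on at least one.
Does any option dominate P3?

P2 vs P3: cargo 67≥32, fuel economy 22≥19, 0-60 4.2≤5.2 — P2 is at least as good on every objective and strictly better on at least one, so P2 dominates P3.

Yes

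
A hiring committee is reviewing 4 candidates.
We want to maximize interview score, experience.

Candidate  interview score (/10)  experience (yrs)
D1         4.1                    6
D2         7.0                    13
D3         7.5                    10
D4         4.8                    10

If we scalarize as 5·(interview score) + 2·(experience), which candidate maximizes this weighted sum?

D2

D1: 5·4.1 + 2·6 = 32.5
D2: 5·7.0 + 2·13 = 61.0
D3: 5·7.5 + 2·10 = 57.5
D4: 5·4.8 + 2·10 = 44.0
Highest: D2 at 61.0.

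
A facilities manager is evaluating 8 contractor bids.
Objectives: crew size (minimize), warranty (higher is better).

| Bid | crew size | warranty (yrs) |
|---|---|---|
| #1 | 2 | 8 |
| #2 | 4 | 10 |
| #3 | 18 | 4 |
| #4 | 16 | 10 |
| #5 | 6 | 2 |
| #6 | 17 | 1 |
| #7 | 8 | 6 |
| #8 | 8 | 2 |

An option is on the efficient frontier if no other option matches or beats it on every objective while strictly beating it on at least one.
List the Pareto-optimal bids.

#1, #2

#1: not dominated (best crew size).
#2: not dominated.
#3: dominated by #1 (crew size 2≤18, warranty 8≥4).
#4: dominated by #2 (crew size 4≤16, warranty 10≥10).
#5: dominated by #1 (crew size 2≤6, warranty 8≥2).
#6: dominated by #1 (crew size 2≤17, warranty 8≥1).
#7: dominated by #1 (crew size 2≤8, warranty 8≥6).
#8: dominated by #1 (crew size 2≤8, warranty 8≥2).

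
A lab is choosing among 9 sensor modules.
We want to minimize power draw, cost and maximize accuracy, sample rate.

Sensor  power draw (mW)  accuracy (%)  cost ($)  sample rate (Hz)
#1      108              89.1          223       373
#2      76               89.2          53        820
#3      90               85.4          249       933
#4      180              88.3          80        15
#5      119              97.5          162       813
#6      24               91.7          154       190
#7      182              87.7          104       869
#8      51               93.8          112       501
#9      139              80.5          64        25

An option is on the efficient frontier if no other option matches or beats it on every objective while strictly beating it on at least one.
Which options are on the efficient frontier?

#2, #3, #5, #6, #7, #8

#1: dominated by #2 (power draw 76≤108, accuracy 89.2≥89.1, cost 53≤223, sample rate 820≥373).
#2: not dominated (best cost).
#3: not dominated (best sample rate).
#4: dominated by #2 (power draw 76≤180, accuracy 89.2≥88.3, cost 53≤80, sample rate 820≥15).
#5: not dominated (best accuracy).
#6: not dominated (best power draw).
#7: not dominated.
#8: not dominated.
#9: dominated by #2 (power draw 76≤139, accuracy 89.2≥80.5, cost 53≤64, sample rate 820≥25).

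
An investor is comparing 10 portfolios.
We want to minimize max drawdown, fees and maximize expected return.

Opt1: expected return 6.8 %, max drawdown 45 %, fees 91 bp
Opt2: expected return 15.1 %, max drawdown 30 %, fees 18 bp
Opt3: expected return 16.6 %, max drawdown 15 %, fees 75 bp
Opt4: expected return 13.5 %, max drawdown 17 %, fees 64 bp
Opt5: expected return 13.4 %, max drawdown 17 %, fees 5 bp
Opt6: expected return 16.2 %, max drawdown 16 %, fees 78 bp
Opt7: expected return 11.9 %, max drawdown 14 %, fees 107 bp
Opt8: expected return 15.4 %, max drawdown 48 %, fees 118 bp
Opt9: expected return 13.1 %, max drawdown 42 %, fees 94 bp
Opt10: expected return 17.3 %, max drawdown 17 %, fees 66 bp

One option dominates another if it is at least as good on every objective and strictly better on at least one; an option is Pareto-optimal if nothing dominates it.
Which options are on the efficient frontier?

Opt2, Opt3, Opt4, Opt5, Opt7, Opt10

Opt1: dominated by Opt2 (expected return 15.1≥6.8, max drawdown 30≤45, fees 18≤91).
Opt2: not dominated.
Opt3: not dominated.
Opt4: not dominated.
Opt5: not dominated (best fees).
Opt6: dominated by Opt3 (expected return 16.6≥16.2, max drawdown 15≤16, fees 75≤78).
Opt7: not dominated (best max drawdown).
Opt8: dominated by Opt3 (expected return 16.6≥15.4, max drawdown 15≤48, fees 75≤118).
Opt9: dominated by Opt2 (expected return 15.1≥13.1, max drawdown 30≤42, fees 18≤94).
Opt10: not dominated (best expected return).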